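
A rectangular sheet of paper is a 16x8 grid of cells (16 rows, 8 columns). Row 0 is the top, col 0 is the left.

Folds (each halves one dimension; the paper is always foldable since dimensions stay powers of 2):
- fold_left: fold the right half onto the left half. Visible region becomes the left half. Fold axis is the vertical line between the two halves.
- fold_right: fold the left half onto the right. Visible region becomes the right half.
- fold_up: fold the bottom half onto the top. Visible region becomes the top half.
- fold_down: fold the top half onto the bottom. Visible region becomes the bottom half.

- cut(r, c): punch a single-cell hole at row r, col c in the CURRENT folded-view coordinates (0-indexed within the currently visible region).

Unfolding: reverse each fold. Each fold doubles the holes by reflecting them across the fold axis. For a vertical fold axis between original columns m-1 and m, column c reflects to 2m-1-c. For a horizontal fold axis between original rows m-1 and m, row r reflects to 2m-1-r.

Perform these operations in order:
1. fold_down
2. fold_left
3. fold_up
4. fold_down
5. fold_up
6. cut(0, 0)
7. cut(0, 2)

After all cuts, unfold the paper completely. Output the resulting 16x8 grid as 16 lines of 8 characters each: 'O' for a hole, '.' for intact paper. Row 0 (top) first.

Answer: O.O..O.O
O.O..O.O
O.O..O.O
O.O..O.O
O.O..O.O
O.O..O.O
O.O..O.O
O.O..O.O
O.O..O.O
O.O..O.O
O.O..O.O
O.O..O.O
O.O..O.O
O.O..O.O
O.O..O.O
O.O..O.O

Derivation:
Op 1 fold_down: fold axis h@8; visible region now rows[8,16) x cols[0,8) = 8x8
Op 2 fold_left: fold axis v@4; visible region now rows[8,16) x cols[0,4) = 8x4
Op 3 fold_up: fold axis h@12; visible region now rows[8,12) x cols[0,4) = 4x4
Op 4 fold_down: fold axis h@10; visible region now rows[10,12) x cols[0,4) = 2x4
Op 5 fold_up: fold axis h@11; visible region now rows[10,11) x cols[0,4) = 1x4
Op 6 cut(0, 0): punch at orig (10,0); cuts so far [(10, 0)]; region rows[10,11) x cols[0,4) = 1x4
Op 7 cut(0, 2): punch at orig (10,2); cuts so far [(10, 0), (10, 2)]; region rows[10,11) x cols[0,4) = 1x4
Unfold 1 (reflect across h@11): 4 holes -> [(10, 0), (10, 2), (11, 0), (11, 2)]
Unfold 2 (reflect across h@10): 8 holes -> [(8, 0), (8, 2), (9, 0), (9, 2), (10, 0), (10, 2), (11, 0), (11, 2)]
Unfold 3 (reflect across h@12): 16 holes -> [(8, 0), (8, 2), (9, 0), (9, 2), (10, 0), (10, 2), (11, 0), (11, 2), (12, 0), (12, 2), (13, 0), (13, 2), (14, 0), (14, 2), (15, 0), (15, 2)]
Unfold 4 (reflect across v@4): 32 holes -> [(8, 0), (8, 2), (8, 5), (8, 7), (9, 0), (9, 2), (9, 5), (9, 7), (10, 0), (10, 2), (10, 5), (10, 7), (11, 0), (11, 2), (11, 5), (11, 7), (12, 0), (12, 2), (12, 5), (12, 7), (13, 0), (13, 2), (13, 5), (13, 7), (14, 0), (14, 2), (14, 5), (14, 7), (15, 0), (15, 2), (15, 5), (15, 7)]
Unfold 5 (reflect across h@8): 64 holes -> [(0, 0), (0, 2), (0, 5), (0, 7), (1, 0), (1, 2), (1, 5), (1, 7), (2, 0), (2, 2), (2, 5), (2, 7), (3, 0), (3, 2), (3, 5), (3, 7), (4, 0), (4, 2), (4, 5), (4, 7), (5, 0), (5, 2), (5, 5), (5, 7), (6, 0), (6, 2), (6, 5), (6, 7), (7, 0), (7, 2), (7, 5), (7, 7), (8, 0), (8, 2), (8, 5), (8, 7), (9, 0), (9, 2), (9, 5), (9, 7), (10, 0), (10, 2), (10, 5), (10, 7), (11, 0), (11, 2), (11, 5), (11, 7), (12, 0), (12, 2), (12, 5), (12, 7), (13, 0), (13, 2), (13, 5), (13, 7), (14, 0), (14, 2), (14, 5), (14, 7), (15, 0), (15, 2), (15, 5), (15, 7)]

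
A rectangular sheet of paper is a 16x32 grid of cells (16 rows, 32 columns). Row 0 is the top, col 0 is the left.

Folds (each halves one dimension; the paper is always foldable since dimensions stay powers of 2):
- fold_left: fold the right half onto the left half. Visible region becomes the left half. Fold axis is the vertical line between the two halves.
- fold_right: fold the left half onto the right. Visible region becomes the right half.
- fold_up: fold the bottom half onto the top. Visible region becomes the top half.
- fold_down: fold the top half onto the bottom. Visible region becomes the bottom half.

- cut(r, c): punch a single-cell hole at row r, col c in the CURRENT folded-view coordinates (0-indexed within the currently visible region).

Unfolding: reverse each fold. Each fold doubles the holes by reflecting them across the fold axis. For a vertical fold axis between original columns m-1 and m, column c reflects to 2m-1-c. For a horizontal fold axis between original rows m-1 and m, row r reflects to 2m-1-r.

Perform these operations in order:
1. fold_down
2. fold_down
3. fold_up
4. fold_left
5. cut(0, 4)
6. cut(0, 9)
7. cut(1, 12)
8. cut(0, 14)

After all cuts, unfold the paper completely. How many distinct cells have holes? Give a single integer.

Answer: 64

Derivation:
Op 1 fold_down: fold axis h@8; visible region now rows[8,16) x cols[0,32) = 8x32
Op 2 fold_down: fold axis h@12; visible region now rows[12,16) x cols[0,32) = 4x32
Op 3 fold_up: fold axis h@14; visible region now rows[12,14) x cols[0,32) = 2x32
Op 4 fold_left: fold axis v@16; visible region now rows[12,14) x cols[0,16) = 2x16
Op 5 cut(0, 4): punch at orig (12,4); cuts so far [(12, 4)]; region rows[12,14) x cols[0,16) = 2x16
Op 6 cut(0, 9): punch at orig (12,9); cuts so far [(12, 4), (12, 9)]; region rows[12,14) x cols[0,16) = 2x16
Op 7 cut(1, 12): punch at orig (13,12); cuts so far [(12, 4), (12, 9), (13, 12)]; region rows[12,14) x cols[0,16) = 2x16
Op 8 cut(0, 14): punch at orig (12,14); cuts so far [(12, 4), (12, 9), (12, 14), (13, 12)]; region rows[12,14) x cols[0,16) = 2x16
Unfold 1 (reflect across v@16): 8 holes -> [(12, 4), (12, 9), (12, 14), (12, 17), (12, 22), (12, 27), (13, 12), (13, 19)]
Unfold 2 (reflect across h@14): 16 holes -> [(12, 4), (12, 9), (12, 14), (12, 17), (12, 22), (12, 27), (13, 12), (13, 19), (14, 12), (14, 19), (15, 4), (15, 9), (15, 14), (15, 17), (15, 22), (15, 27)]
Unfold 3 (reflect across h@12): 32 holes -> [(8, 4), (8, 9), (8, 14), (8, 17), (8, 22), (8, 27), (9, 12), (9, 19), (10, 12), (10, 19), (11, 4), (11, 9), (11, 14), (11, 17), (11, 22), (11, 27), (12, 4), (12, 9), (12, 14), (12, 17), (12, 22), (12, 27), (13, 12), (13, 19), (14, 12), (14, 19), (15, 4), (15, 9), (15, 14), (15, 17), (15, 22), (15, 27)]
Unfold 4 (reflect across h@8): 64 holes -> [(0, 4), (0, 9), (0, 14), (0, 17), (0, 22), (0, 27), (1, 12), (1, 19), (2, 12), (2, 19), (3, 4), (3, 9), (3, 14), (3, 17), (3, 22), (3, 27), (4, 4), (4, 9), (4, 14), (4, 17), (4, 22), (4, 27), (5, 12), (5, 19), (6, 12), (6, 19), (7, 4), (7, 9), (7, 14), (7, 17), (7, 22), (7, 27), (8, 4), (8, 9), (8, 14), (8, 17), (8, 22), (8, 27), (9, 12), (9, 19), (10, 12), (10, 19), (11, 4), (11, 9), (11, 14), (11, 17), (11, 22), (11, 27), (12, 4), (12, 9), (12, 14), (12, 17), (12, 22), (12, 27), (13, 12), (13, 19), (14, 12), (14, 19), (15, 4), (15, 9), (15, 14), (15, 17), (15, 22), (15, 27)]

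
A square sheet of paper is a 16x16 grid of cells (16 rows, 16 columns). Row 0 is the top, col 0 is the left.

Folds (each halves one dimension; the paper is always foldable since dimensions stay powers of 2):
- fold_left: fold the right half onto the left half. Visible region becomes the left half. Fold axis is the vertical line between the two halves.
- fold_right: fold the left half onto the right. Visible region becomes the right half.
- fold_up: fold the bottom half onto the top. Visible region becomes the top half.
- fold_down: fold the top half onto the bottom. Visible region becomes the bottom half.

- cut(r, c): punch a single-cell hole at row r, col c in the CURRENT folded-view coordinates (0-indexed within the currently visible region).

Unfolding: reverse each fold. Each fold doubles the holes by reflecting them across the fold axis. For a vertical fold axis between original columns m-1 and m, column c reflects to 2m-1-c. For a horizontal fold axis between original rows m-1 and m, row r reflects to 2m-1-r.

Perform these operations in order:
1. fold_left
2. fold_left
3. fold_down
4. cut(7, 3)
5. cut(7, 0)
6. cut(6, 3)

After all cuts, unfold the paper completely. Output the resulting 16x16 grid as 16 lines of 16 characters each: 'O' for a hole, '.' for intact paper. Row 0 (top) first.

Answer: O..OO..OO..OO..O
...OO......OO...
................
................
................
................
................
................
................
................
................
................
................
................
...OO......OO...
O..OO..OO..OO..O

Derivation:
Op 1 fold_left: fold axis v@8; visible region now rows[0,16) x cols[0,8) = 16x8
Op 2 fold_left: fold axis v@4; visible region now rows[0,16) x cols[0,4) = 16x4
Op 3 fold_down: fold axis h@8; visible region now rows[8,16) x cols[0,4) = 8x4
Op 4 cut(7, 3): punch at orig (15,3); cuts so far [(15, 3)]; region rows[8,16) x cols[0,4) = 8x4
Op 5 cut(7, 0): punch at orig (15,0); cuts so far [(15, 0), (15, 3)]; region rows[8,16) x cols[0,4) = 8x4
Op 6 cut(6, 3): punch at orig (14,3); cuts so far [(14, 3), (15, 0), (15, 3)]; region rows[8,16) x cols[0,4) = 8x4
Unfold 1 (reflect across h@8): 6 holes -> [(0, 0), (0, 3), (1, 3), (14, 3), (15, 0), (15, 3)]
Unfold 2 (reflect across v@4): 12 holes -> [(0, 0), (0, 3), (0, 4), (0, 7), (1, 3), (1, 4), (14, 3), (14, 4), (15, 0), (15, 3), (15, 4), (15, 7)]
Unfold 3 (reflect across v@8): 24 holes -> [(0, 0), (0, 3), (0, 4), (0, 7), (0, 8), (0, 11), (0, 12), (0, 15), (1, 3), (1, 4), (1, 11), (1, 12), (14, 3), (14, 4), (14, 11), (14, 12), (15, 0), (15, 3), (15, 4), (15, 7), (15, 8), (15, 11), (15, 12), (15, 15)]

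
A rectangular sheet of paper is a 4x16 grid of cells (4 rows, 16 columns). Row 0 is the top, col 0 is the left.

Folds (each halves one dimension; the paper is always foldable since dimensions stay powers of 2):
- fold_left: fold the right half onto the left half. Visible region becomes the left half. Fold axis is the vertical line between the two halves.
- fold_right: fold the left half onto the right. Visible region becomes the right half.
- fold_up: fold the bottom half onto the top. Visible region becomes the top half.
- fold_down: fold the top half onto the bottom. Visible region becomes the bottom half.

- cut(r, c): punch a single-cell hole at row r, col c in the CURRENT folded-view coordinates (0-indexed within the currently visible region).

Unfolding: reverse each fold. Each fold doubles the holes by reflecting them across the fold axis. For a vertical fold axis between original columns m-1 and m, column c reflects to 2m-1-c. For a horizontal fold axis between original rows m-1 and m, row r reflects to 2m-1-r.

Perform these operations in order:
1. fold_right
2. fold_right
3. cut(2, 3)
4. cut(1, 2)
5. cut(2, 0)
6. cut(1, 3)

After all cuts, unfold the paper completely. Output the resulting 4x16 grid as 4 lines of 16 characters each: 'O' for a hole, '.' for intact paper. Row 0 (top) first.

Op 1 fold_right: fold axis v@8; visible region now rows[0,4) x cols[8,16) = 4x8
Op 2 fold_right: fold axis v@12; visible region now rows[0,4) x cols[12,16) = 4x4
Op 3 cut(2, 3): punch at orig (2,15); cuts so far [(2, 15)]; region rows[0,4) x cols[12,16) = 4x4
Op 4 cut(1, 2): punch at orig (1,14); cuts so far [(1, 14), (2, 15)]; region rows[0,4) x cols[12,16) = 4x4
Op 5 cut(2, 0): punch at orig (2,12); cuts so far [(1, 14), (2, 12), (2, 15)]; region rows[0,4) x cols[12,16) = 4x4
Op 6 cut(1, 3): punch at orig (1,15); cuts so far [(1, 14), (1, 15), (2, 12), (2, 15)]; region rows[0,4) x cols[12,16) = 4x4
Unfold 1 (reflect across v@12): 8 holes -> [(1, 8), (1, 9), (1, 14), (1, 15), (2, 8), (2, 11), (2, 12), (2, 15)]
Unfold 2 (reflect across v@8): 16 holes -> [(1, 0), (1, 1), (1, 6), (1, 7), (1, 8), (1, 9), (1, 14), (1, 15), (2, 0), (2, 3), (2, 4), (2, 7), (2, 8), (2, 11), (2, 12), (2, 15)]

Answer: ................
OO....OOOO....OO
O..OO..OO..OO..O
................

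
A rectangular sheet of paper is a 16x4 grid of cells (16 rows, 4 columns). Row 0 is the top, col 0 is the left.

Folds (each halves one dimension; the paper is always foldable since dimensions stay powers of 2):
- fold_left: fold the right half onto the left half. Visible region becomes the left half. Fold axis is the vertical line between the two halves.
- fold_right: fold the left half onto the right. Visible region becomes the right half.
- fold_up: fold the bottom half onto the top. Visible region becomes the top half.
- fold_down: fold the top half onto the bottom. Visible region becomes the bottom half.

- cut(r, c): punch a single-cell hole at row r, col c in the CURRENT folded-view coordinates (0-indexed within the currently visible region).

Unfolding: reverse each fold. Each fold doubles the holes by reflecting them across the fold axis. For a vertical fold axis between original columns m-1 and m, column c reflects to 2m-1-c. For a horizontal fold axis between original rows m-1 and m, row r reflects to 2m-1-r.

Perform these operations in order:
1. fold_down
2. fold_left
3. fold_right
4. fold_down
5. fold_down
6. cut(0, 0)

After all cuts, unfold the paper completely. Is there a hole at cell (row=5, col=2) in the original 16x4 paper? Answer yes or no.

Answer: yes

Derivation:
Op 1 fold_down: fold axis h@8; visible region now rows[8,16) x cols[0,4) = 8x4
Op 2 fold_left: fold axis v@2; visible region now rows[8,16) x cols[0,2) = 8x2
Op 3 fold_right: fold axis v@1; visible region now rows[8,16) x cols[1,2) = 8x1
Op 4 fold_down: fold axis h@12; visible region now rows[12,16) x cols[1,2) = 4x1
Op 5 fold_down: fold axis h@14; visible region now rows[14,16) x cols[1,2) = 2x1
Op 6 cut(0, 0): punch at orig (14,1); cuts so far [(14, 1)]; region rows[14,16) x cols[1,2) = 2x1
Unfold 1 (reflect across h@14): 2 holes -> [(13, 1), (14, 1)]
Unfold 2 (reflect across h@12): 4 holes -> [(9, 1), (10, 1), (13, 1), (14, 1)]
Unfold 3 (reflect across v@1): 8 holes -> [(9, 0), (9, 1), (10, 0), (10, 1), (13, 0), (13, 1), (14, 0), (14, 1)]
Unfold 4 (reflect across v@2): 16 holes -> [(9, 0), (9, 1), (9, 2), (9, 3), (10, 0), (10, 1), (10, 2), (10, 3), (13, 0), (13, 1), (13, 2), (13, 3), (14, 0), (14, 1), (14, 2), (14, 3)]
Unfold 5 (reflect across h@8): 32 holes -> [(1, 0), (1, 1), (1, 2), (1, 3), (2, 0), (2, 1), (2, 2), (2, 3), (5, 0), (5, 1), (5, 2), (5, 3), (6, 0), (6, 1), (6, 2), (6, 3), (9, 0), (9, 1), (9, 2), (9, 3), (10, 0), (10, 1), (10, 2), (10, 3), (13, 0), (13, 1), (13, 2), (13, 3), (14, 0), (14, 1), (14, 2), (14, 3)]
Holes: [(1, 0), (1, 1), (1, 2), (1, 3), (2, 0), (2, 1), (2, 2), (2, 3), (5, 0), (5, 1), (5, 2), (5, 3), (6, 0), (6, 1), (6, 2), (6, 3), (9, 0), (9, 1), (9, 2), (9, 3), (10, 0), (10, 1), (10, 2), (10, 3), (13, 0), (13, 1), (13, 2), (13, 3), (14, 0), (14, 1), (14, 2), (14, 3)]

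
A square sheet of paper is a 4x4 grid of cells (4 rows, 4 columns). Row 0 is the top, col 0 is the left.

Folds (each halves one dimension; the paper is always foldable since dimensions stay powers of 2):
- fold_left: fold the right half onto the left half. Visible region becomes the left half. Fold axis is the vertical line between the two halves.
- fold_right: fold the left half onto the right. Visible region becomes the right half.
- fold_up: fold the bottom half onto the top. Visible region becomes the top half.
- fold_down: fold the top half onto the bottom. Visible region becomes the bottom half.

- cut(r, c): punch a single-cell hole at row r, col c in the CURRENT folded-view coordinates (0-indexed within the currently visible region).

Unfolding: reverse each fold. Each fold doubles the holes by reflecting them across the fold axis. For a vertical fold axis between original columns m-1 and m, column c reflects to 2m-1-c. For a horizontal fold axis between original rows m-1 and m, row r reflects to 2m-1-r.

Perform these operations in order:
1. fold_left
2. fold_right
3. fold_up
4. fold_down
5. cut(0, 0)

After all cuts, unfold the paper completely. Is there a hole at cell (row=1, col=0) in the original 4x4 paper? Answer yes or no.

Answer: yes

Derivation:
Op 1 fold_left: fold axis v@2; visible region now rows[0,4) x cols[0,2) = 4x2
Op 2 fold_right: fold axis v@1; visible region now rows[0,4) x cols[1,2) = 4x1
Op 3 fold_up: fold axis h@2; visible region now rows[0,2) x cols[1,2) = 2x1
Op 4 fold_down: fold axis h@1; visible region now rows[1,2) x cols[1,2) = 1x1
Op 5 cut(0, 0): punch at orig (1,1); cuts so far [(1, 1)]; region rows[1,2) x cols[1,2) = 1x1
Unfold 1 (reflect across h@1): 2 holes -> [(0, 1), (1, 1)]
Unfold 2 (reflect across h@2): 4 holes -> [(0, 1), (1, 1), (2, 1), (3, 1)]
Unfold 3 (reflect across v@1): 8 holes -> [(0, 0), (0, 1), (1, 0), (1, 1), (2, 0), (2, 1), (3, 0), (3, 1)]
Unfold 4 (reflect across v@2): 16 holes -> [(0, 0), (0, 1), (0, 2), (0, 3), (1, 0), (1, 1), (1, 2), (1, 3), (2, 0), (2, 1), (2, 2), (2, 3), (3, 0), (3, 1), (3, 2), (3, 3)]
Holes: [(0, 0), (0, 1), (0, 2), (0, 3), (1, 0), (1, 1), (1, 2), (1, 3), (2, 0), (2, 1), (2, 2), (2, 3), (3, 0), (3, 1), (3, 2), (3, 3)]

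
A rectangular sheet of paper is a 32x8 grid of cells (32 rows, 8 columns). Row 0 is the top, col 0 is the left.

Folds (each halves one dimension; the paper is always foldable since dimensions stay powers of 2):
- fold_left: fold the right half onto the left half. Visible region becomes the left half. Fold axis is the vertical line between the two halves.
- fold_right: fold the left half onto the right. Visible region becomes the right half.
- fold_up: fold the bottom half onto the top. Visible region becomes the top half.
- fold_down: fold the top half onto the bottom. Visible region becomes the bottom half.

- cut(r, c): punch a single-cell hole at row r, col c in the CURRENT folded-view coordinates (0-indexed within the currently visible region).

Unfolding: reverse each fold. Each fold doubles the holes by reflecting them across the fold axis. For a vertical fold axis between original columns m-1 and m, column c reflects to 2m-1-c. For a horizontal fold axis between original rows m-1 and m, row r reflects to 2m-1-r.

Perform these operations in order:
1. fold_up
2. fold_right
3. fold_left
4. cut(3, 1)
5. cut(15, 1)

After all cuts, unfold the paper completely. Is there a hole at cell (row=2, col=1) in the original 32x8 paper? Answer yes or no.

Answer: no

Derivation:
Op 1 fold_up: fold axis h@16; visible region now rows[0,16) x cols[0,8) = 16x8
Op 2 fold_right: fold axis v@4; visible region now rows[0,16) x cols[4,8) = 16x4
Op 3 fold_left: fold axis v@6; visible region now rows[0,16) x cols[4,6) = 16x2
Op 4 cut(3, 1): punch at orig (3,5); cuts so far [(3, 5)]; region rows[0,16) x cols[4,6) = 16x2
Op 5 cut(15, 1): punch at orig (15,5); cuts so far [(3, 5), (15, 5)]; region rows[0,16) x cols[4,6) = 16x2
Unfold 1 (reflect across v@6): 4 holes -> [(3, 5), (3, 6), (15, 5), (15, 6)]
Unfold 2 (reflect across v@4): 8 holes -> [(3, 1), (3, 2), (3, 5), (3, 6), (15, 1), (15, 2), (15, 5), (15, 6)]
Unfold 3 (reflect across h@16): 16 holes -> [(3, 1), (3, 2), (3, 5), (3, 6), (15, 1), (15, 2), (15, 5), (15, 6), (16, 1), (16, 2), (16, 5), (16, 6), (28, 1), (28, 2), (28, 5), (28, 6)]
Holes: [(3, 1), (3, 2), (3, 5), (3, 6), (15, 1), (15, 2), (15, 5), (15, 6), (16, 1), (16, 2), (16, 5), (16, 6), (28, 1), (28, 2), (28, 5), (28, 6)]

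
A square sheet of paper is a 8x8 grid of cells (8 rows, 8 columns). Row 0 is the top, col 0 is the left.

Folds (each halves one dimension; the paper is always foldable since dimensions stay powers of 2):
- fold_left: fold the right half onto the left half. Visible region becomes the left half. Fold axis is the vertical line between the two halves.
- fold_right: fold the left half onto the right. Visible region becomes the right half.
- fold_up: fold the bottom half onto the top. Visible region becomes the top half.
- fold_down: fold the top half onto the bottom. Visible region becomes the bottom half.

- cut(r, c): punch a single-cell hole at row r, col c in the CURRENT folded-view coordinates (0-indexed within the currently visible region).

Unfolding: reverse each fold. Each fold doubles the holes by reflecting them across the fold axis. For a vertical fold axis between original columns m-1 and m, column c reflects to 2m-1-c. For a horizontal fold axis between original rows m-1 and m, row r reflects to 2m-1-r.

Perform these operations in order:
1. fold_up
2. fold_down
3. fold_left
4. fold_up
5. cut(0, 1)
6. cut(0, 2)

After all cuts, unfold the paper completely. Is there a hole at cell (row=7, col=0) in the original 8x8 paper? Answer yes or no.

Answer: no

Derivation:
Op 1 fold_up: fold axis h@4; visible region now rows[0,4) x cols[0,8) = 4x8
Op 2 fold_down: fold axis h@2; visible region now rows[2,4) x cols[0,8) = 2x8
Op 3 fold_left: fold axis v@4; visible region now rows[2,4) x cols[0,4) = 2x4
Op 4 fold_up: fold axis h@3; visible region now rows[2,3) x cols[0,4) = 1x4
Op 5 cut(0, 1): punch at orig (2,1); cuts so far [(2, 1)]; region rows[2,3) x cols[0,4) = 1x4
Op 6 cut(0, 2): punch at orig (2,2); cuts so far [(2, 1), (2, 2)]; region rows[2,3) x cols[0,4) = 1x4
Unfold 1 (reflect across h@3): 4 holes -> [(2, 1), (2, 2), (3, 1), (3, 2)]
Unfold 2 (reflect across v@4): 8 holes -> [(2, 1), (2, 2), (2, 5), (2, 6), (3, 1), (3, 2), (3, 5), (3, 6)]
Unfold 3 (reflect across h@2): 16 holes -> [(0, 1), (0, 2), (0, 5), (0, 6), (1, 1), (1, 2), (1, 5), (1, 6), (2, 1), (2, 2), (2, 5), (2, 6), (3, 1), (3, 2), (3, 5), (3, 6)]
Unfold 4 (reflect across h@4): 32 holes -> [(0, 1), (0, 2), (0, 5), (0, 6), (1, 1), (1, 2), (1, 5), (1, 6), (2, 1), (2, 2), (2, 5), (2, 6), (3, 1), (3, 2), (3, 5), (3, 6), (4, 1), (4, 2), (4, 5), (4, 6), (5, 1), (5, 2), (5, 5), (5, 6), (6, 1), (6, 2), (6, 5), (6, 6), (7, 1), (7, 2), (7, 5), (7, 6)]
Holes: [(0, 1), (0, 2), (0, 5), (0, 6), (1, 1), (1, 2), (1, 5), (1, 6), (2, 1), (2, 2), (2, 5), (2, 6), (3, 1), (3, 2), (3, 5), (3, 6), (4, 1), (4, 2), (4, 5), (4, 6), (5, 1), (5, 2), (5, 5), (5, 6), (6, 1), (6, 2), (6, 5), (6, 6), (7, 1), (7, 2), (7, 5), (7, 6)]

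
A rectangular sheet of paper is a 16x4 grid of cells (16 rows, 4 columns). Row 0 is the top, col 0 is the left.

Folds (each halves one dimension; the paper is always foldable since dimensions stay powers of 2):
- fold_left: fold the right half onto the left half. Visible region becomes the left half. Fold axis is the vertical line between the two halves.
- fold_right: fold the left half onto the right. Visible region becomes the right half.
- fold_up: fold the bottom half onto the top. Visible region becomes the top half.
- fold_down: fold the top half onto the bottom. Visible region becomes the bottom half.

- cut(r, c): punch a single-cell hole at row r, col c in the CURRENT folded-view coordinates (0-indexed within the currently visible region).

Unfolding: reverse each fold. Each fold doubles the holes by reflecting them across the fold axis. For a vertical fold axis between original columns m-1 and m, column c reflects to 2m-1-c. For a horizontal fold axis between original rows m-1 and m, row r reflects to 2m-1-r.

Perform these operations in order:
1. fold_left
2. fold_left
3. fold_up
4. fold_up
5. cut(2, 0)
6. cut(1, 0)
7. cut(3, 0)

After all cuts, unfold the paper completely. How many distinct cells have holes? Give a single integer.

Op 1 fold_left: fold axis v@2; visible region now rows[0,16) x cols[0,2) = 16x2
Op 2 fold_left: fold axis v@1; visible region now rows[0,16) x cols[0,1) = 16x1
Op 3 fold_up: fold axis h@8; visible region now rows[0,8) x cols[0,1) = 8x1
Op 4 fold_up: fold axis h@4; visible region now rows[0,4) x cols[0,1) = 4x1
Op 5 cut(2, 0): punch at orig (2,0); cuts so far [(2, 0)]; region rows[0,4) x cols[0,1) = 4x1
Op 6 cut(1, 0): punch at orig (1,0); cuts so far [(1, 0), (2, 0)]; region rows[0,4) x cols[0,1) = 4x1
Op 7 cut(3, 0): punch at orig (3,0); cuts so far [(1, 0), (2, 0), (3, 0)]; region rows[0,4) x cols[0,1) = 4x1
Unfold 1 (reflect across h@4): 6 holes -> [(1, 0), (2, 0), (3, 0), (4, 0), (5, 0), (6, 0)]
Unfold 2 (reflect across h@8): 12 holes -> [(1, 0), (2, 0), (3, 0), (4, 0), (5, 0), (6, 0), (9, 0), (10, 0), (11, 0), (12, 0), (13, 0), (14, 0)]
Unfold 3 (reflect across v@1): 24 holes -> [(1, 0), (1, 1), (2, 0), (2, 1), (3, 0), (3, 1), (4, 0), (4, 1), (5, 0), (5, 1), (6, 0), (6, 1), (9, 0), (9, 1), (10, 0), (10, 1), (11, 0), (11, 1), (12, 0), (12, 1), (13, 0), (13, 1), (14, 0), (14, 1)]
Unfold 4 (reflect across v@2): 48 holes -> [(1, 0), (1, 1), (1, 2), (1, 3), (2, 0), (2, 1), (2, 2), (2, 3), (3, 0), (3, 1), (3, 2), (3, 3), (4, 0), (4, 1), (4, 2), (4, 3), (5, 0), (5, 1), (5, 2), (5, 3), (6, 0), (6, 1), (6, 2), (6, 3), (9, 0), (9, 1), (9, 2), (9, 3), (10, 0), (10, 1), (10, 2), (10, 3), (11, 0), (11, 1), (11, 2), (11, 3), (12, 0), (12, 1), (12, 2), (12, 3), (13, 0), (13, 1), (13, 2), (13, 3), (14, 0), (14, 1), (14, 2), (14, 3)]

Answer: 48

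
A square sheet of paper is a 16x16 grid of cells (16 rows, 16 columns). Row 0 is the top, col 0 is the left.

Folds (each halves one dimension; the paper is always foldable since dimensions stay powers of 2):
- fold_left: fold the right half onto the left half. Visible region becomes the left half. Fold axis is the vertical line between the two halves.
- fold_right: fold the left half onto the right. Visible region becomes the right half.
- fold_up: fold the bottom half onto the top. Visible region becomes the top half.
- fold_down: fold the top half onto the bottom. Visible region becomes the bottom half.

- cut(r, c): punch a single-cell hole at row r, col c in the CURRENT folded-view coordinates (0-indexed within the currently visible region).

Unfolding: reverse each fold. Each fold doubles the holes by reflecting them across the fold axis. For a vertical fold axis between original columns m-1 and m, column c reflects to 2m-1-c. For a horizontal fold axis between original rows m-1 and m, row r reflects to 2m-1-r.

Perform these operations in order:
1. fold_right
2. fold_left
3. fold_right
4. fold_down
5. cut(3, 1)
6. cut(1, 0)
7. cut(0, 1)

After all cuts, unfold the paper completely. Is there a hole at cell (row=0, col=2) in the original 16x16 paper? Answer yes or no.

Answer: no

Derivation:
Op 1 fold_right: fold axis v@8; visible region now rows[0,16) x cols[8,16) = 16x8
Op 2 fold_left: fold axis v@12; visible region now rows[0,16) x cols[8,12) = 16x4
Op 3 fold_right: fold axis v@10; visible region now rows[0,16) x cols[10,12) = 16x2
Op 4 fold_down: fold axis h@8; visible region now rows[8,16) x cols[10,12) = 8x2
Op 5 cut(3, 1): punch at orig (11,11); cuts so far [(11, 11)]; region rows[8,16) x cols[10,12) = 8x2
Op 6 cut(1, 0): punch at orig (9,10); cuts so far [(9, 10), (11, 11)]; region rows[8,16) x cols[10,12) = 8x2
Op 7 cut(0, 1): punch at orig (8,11); cuts so far [(8, 11), (9, 10), (11, 11)]; region rows[8,16) x cols[10,12) = 8x2
Unfold 1 (reflect across h@8): 6 holes -> [(4, 11), (6, 10), (7, 11), (8, 11), (9, 10), (11, 11)]
Unfold 2 (reflect across v@10): 12 holes -> [(4, 8), (4, 11), (6, 9), (6, 10), (7, 8), (7, 11), (8, 8), (8, 11), (9, 9), (9, 10), (11, 8), (11, 11)]
Unfold 3 (reflect across v@12): 24 holes -> [(4, 8), (4, 11), (4, 12), (4, 15), (6, 9), (6, 10), (6, 13), (6, 14), (7, 8), (7, 11), (7, 12), (7, 15), (8, 8), (8, 11), (8, 12), (8, 15), (9, 9), (9, 10), (9, 13), (9, 14), (11, 8), (11, 11), (11, 12), (11, 15)]
Unfold 4 (reflect across v@8): 48 holes -> [(4, 0), (4, 3), (4, 4), (4, 7), (4, 8), (4, 11), (4, 12), (4, 15), (6, 1), (6, 2), (6, 5), (6, 6), (6, 9), (6, 10), (6, 13), (6, 14), (7, 0), (7, 3), (7, 4), (7, 7), (7, 8), (7, 11), (7, 12), (7, 15), (8, 0), (8, 3), (8, 4), (8, 7), (8, 8), (8, 11), (8, 12), (8, 15), (9, 1), (9, 2), (9, 5), (9, 6), (9, 9), (9, 10), (9, 13), (9, 14), (11, 0), (11, 3), (11, 4), (11, 7), (11, 8), (11, 11), (11, 12), (11, 15)]
Holes: [(4, 0), (4, 3), (4, 4), (4, 7), (4, 8), (4, 11), (4, 12), (4, 15), (6, 1), (6, 2), (6, 5), (6, 6), (6, 9), (6, 10), (6, 13), (6, 14), (7, 0), (7, 3), (7, 4), (7, 7), (7, 8), (7, 11), (7, 12), (7, 15), (8, 0), (8, 3), (8, 4), (8, 7), (8, 8), (8, 11), (8, 12), (8, 15), (9, 1), (9, 2), (9, 5), (9, 6), (9, 9), (9, 10), (9, 13), (9, 14), (11, 0), (11, 3), (11, 4), (11, 7), (11, 8), (11, 11), (11, 12), (11, 15)]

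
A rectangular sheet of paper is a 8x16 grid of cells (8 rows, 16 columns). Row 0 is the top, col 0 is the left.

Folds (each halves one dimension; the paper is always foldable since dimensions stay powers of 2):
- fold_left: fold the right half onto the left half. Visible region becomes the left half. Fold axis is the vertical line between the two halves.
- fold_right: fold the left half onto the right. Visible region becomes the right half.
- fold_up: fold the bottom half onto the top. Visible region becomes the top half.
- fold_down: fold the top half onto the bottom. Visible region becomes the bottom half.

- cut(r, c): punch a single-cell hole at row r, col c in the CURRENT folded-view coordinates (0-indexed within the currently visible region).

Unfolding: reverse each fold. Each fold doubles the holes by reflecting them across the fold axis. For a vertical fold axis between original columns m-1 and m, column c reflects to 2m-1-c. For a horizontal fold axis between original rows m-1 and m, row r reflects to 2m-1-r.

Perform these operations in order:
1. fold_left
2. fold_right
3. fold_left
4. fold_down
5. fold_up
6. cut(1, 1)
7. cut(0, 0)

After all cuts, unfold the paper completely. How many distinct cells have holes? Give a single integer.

Op 1 fold_left: fold axis v@8; visible region now rows[0,8) x cols[0,8) = 8x8
Op 2 fold_right: fold axis v@4; visible region now rows[0,8) x cols[4,8) = 8x4
Op 3 fold_left: fold axis v@6; visible region now rows[0,8) x cols[4,6) = 8x2
Op 4 fold_down: fold axis h@4; visible region now rows[4,8) x cols[4,6) = 4x2
Op 5 fold_up: fold axis h@6; visible region now rows[4,6) x cols[4,6) = 2x2
Op 6 cut(1, 1): punch at orig (5,5); cuts so far [(5, 5)]; region rows[4,6) x cols[4,6) = 2x2
Op 7 cut(0, 0): punch at orig (4,4); cuts so far [(4, 4), (5, 5)]; region rows[4,6) x cols[4,6) = 2x2
Unfold 1 (reflect across h@6): 4 holes -> [(4, 4), (5, 5), (6, 5), (7, 4)]
Unfold 2 (reflect across h@4): 8 holes -> [(0, 4), (1, 5), (2, 5), (3, 4), (4, 4), (5, 5), (6, 5), (7, 4)]
Unfold 3 (reflect across v@6): 16 holes -> [(0, 4), (0, 7), (1, 5), (1, 6), (2, 5), (2, 6), (3, 4), (3, 7), (4, 4), (4, 7), (5, 5), (5, 6), (6, 5), (6, 6), (7, 4), (7, 7)]
Unfold 4 (reflect across v@4): 32 holes -> [(0, 0), (0, 3), (0, 4), (0, 7), (1, 1), (1, 2), (1, 5), (1, 6), (2, 1), (2, 2), (2, 5), (2, 6), (3, 0), (3, 3), (3, 4), (3, 7), (4, 0), (4, 3), (4, 4), (4, 7), (5, 1), (5, 2), (5, 5), (5, 6), (6, 1), (6, 2), (6, 5), (6, 6), (7, 0), (7, 3), (7, 4), (7, 7)]
Unfold 5 (reflect across v@8): 64 holes -> [(0, 0), (0, 3), (0, 4), (0, 7), (0, 8), (0, 11), (0, 12), (0, 15), (1, 1), (1, 2), (1, 5), (1, 6), (1, 9), (1, 10), (1, 13), (1, 14), (2, 1), (2, 2), (2, 5), (2, 6), (2, 9), (2, 10), (2, 13), (2, 14), (3, 0), (3, 3), (3, 4), (3, 7), (3, 8), (3, 11), (3, 12), (3, 15), (4, 0), (4, 3), (4, 4), (4, 7), (4, 8), (4, 11), (4, 12), (4, 15), (5, 1), (5, 2), (5, 5), (5, 6), (5, 9), (5, 10), (5, 13), (5, 14), (6, 1), (6, 2), (6, 5), (6, 6), (6, 9), (6, 10), (6, 13), (6, 14), (7, 0), (7, 3), (7, 4), (7, 7), (7, 8), (7, 11), (7, 12), (7, 15)]

Answer: 64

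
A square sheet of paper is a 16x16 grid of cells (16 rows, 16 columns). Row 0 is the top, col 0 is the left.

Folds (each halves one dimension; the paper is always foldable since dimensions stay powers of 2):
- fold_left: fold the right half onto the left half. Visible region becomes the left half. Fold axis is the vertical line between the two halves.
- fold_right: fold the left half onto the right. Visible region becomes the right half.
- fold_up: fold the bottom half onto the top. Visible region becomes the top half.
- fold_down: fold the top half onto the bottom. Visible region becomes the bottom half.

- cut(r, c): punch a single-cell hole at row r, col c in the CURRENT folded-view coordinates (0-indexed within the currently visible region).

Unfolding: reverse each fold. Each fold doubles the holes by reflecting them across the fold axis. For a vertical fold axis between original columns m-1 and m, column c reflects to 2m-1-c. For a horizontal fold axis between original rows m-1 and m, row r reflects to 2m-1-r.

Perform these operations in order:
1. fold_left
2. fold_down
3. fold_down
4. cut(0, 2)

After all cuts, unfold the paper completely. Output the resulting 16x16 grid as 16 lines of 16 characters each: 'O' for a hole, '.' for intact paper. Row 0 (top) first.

Op 1 fold_left: fold axis v@8; visible region now rows[0,16) x cols[0,8) = 16x8
Op 2 fold_down: fold axis h@8; visible region now rows[8,16) x cols[0,8) = 8x8
Op 3 fold_down: fold axis h@12; visible region now rows[12,16) x cols[0,8) = 4x8
Op 4 cut(0, 2): punch at orig (12,2); cuts so far [(12, 2)]; region rows[12,16) x cols[0,8) = 4x8
Unfold 1 (reflect across h@12): 2 holes -> [(11, 2), (12, 2)]
Unfold 2 (reflect across h@8): 4 holes -> [(3, 2), (4, 2), (11, 2), (12, 2)]
Unfold 3 (reflect across v@8): 8 holes -> [(3, 2), (3, 13), (4, 2), (4, 13), (11, 2), (11, 13), (12, 2), (12, 13)]

Answer: ................
................
................
..O..........O..
..O..........O..
................
................
................
................
................
................
..O..........O..
..O..........O..
................
................
................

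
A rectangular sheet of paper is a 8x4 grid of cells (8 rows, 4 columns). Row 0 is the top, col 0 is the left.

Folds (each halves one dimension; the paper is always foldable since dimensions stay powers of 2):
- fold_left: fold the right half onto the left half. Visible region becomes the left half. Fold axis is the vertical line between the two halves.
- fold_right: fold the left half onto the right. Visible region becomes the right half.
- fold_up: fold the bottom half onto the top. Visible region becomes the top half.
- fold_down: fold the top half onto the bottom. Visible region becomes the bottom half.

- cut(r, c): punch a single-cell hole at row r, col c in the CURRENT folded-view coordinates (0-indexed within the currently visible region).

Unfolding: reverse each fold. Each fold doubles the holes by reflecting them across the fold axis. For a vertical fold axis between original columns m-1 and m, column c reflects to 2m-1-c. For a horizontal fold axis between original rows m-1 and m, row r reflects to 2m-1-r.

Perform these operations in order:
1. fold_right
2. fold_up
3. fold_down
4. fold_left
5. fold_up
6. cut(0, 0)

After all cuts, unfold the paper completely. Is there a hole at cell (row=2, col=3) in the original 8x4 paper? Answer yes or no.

Answer: yes

Derivation:
Op 1 fold_right: fold axis v@2; visible region now rows[0,8) x cols[2,4) = 8x2
Op 2 fold_up: fold axis h@4; visible region now rows[0,4) x cols[2,4) = 4x2
Op 3 fold_down: fold axis h@2; visible region now rows[2,4) x cols[2,4) = 2x2
Op 4 fold_left: fold axis v@3; visible region now rows[2,4) x cols[2,3) = 2x1
Op 5 fold_up: fold axis h@3; visible region now rows[2,3) x cols[2,3) = 1x1
Op 6 cut(0, 0): punch at orig (2,2); cuts so far [(2, 2)]; region rows[2,3) x cols[2,3) = 1x1
Unfold 1 (reflect across h@3): 2 holes -> [(2, 2), (3, 2)]
Unfold 2 (reflect across v@3): 4 holes -> [(2, 2), (2, 3), (3, 2), (3, 3)]
Unfold 3 (reflect across h@2): 8 holes -> [(0, 2), (0, 3), (1, 2), (1, 3), (2, 2), (2, 3), (3, 2), (3, 3)]
Unfold 4 (reflect across h@4): 16 holes -> [(0, 2), (0, 3), (1, 2), (1, 3), (2, 2), (2, 3), (3, 2), (3, 3), (4, 2), (4, 3), (5, 2), (5, 3), (6, 2), (6, 3), (7, 2), (7, 3)]
Unfold 5 (reflect across v@2): 32 holes -> [(0, 0), (0, 1), (0, 2), (0, 3), (1, 0), (1, 1), (1, 2), (1, 3), (2, 0), (2, 1), (2, 2), (2, 3), (3, 0), (3, 1), (3, 2), (3, 3), (4, 0), (4, 1), (4, 2), (4, 3), (5, 0), (5, 1), (5, 2), (5, 3), (6, 0), (6, 1), (6, 2), (6, 3), (7, 0), (7, 1), (7, 2), (7, 3)]
Holes: [(0, 0), (0, 1), (0, 2), (0, 3), (1, 0), (1, 1), (1, 2), (1, 3), (2, 0), (2, 1), (2, 2), (2, 3), (3, 0), (3, 1), (3, 2), (3, 3), (4, 0), (4, 1), (4, 2), (4, 3), (5, 0), (5, 1), (5, 2), (5, 3), (6, 0), (6, 1), (6, 2), (6, 3), (7, 0), (7, 1), (7, 2), (7, 3)]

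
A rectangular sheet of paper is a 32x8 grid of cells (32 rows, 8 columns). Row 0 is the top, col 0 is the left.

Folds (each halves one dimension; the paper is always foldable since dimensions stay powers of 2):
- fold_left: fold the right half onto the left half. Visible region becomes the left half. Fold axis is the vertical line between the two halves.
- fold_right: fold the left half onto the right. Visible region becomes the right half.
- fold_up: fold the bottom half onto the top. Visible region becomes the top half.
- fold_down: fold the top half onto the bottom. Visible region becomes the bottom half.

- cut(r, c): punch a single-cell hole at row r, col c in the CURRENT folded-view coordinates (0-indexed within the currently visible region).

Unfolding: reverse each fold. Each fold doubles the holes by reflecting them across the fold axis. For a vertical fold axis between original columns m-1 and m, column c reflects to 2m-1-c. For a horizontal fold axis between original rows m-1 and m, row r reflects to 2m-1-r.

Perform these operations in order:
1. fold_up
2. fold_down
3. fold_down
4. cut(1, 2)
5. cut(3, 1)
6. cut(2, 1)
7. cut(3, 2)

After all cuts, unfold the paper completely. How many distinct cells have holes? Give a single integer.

Op 1 fold_up: fold axis h@16; visible region now rows[0,16) x cols[0,8) = 16x8
Op 2 fold_down: fold axis h@8; visible region now rows[8,16) x cols[0,8) = 8x8
Op 3 fold_down: fold axis h@12; visible region now rows[12,16) x cols[0,8) = 4x8
Op 4 cut(1, 2): punch at orig (13,2); cuts so far [(13, 2)]; region rows[12,16) x cols[0,8) = 4x8
Op 5 cut(3, 1): punch at orig (15,1); cuts so far [(13, 2), (15, 1)]; region rows[12,16) x cols[0,8) = 4x8
Op 6 cut(2, 1): punch at orig (14,1); cuts so far [(13, 2), (14, 1), (15, 1)]; region rows[12,16) x cols[0,8) = 4x8
Op 7 cut(3, 2): punch at orig (15,2); cuts so far [(13, 2), (14, 1), (15, 1), (15, 2)]; region rows[12,16) x cols[0,8) = 4x8
Unfold 1 (reflect across h@12): 8 holes -> [(8, 1), (8, 2), (9, 1), (10, 2), (13, 2), (14, 1), (15, 1), (15, 2)]
Unfold 2 (reflect across h@8): 16 holes -> [(0, 1), (0, 2), (1, 1), (2, 2), (5, 2), (6, 1), (7, 1), (7, 2), (8, 1), (8, 2), (9, 1), (10, 2), (13, 2), (14, 1), (15, 1), (15, 2)]
Unfold 3 (reflect across h@16): 32 holes -> [(0, 1), (0, 2), (1, 1), (2, 2), (5, 2), (6, 1), (7, 1), (7, 2), (8, 1), (8, 2), (9, 1), (10, 2), (13, 2), (14, 1), (15, 1), (15, 2), (16, 1), (16, 2), (17, 1), (18, 2), (21, 2), (22, 1), (23, 1), (23, 2), (24, 1), (24, 2), (25, 1), (26, 2), (29, 2), (30, 1), (31, 1), (31, 2)]

Answer: 32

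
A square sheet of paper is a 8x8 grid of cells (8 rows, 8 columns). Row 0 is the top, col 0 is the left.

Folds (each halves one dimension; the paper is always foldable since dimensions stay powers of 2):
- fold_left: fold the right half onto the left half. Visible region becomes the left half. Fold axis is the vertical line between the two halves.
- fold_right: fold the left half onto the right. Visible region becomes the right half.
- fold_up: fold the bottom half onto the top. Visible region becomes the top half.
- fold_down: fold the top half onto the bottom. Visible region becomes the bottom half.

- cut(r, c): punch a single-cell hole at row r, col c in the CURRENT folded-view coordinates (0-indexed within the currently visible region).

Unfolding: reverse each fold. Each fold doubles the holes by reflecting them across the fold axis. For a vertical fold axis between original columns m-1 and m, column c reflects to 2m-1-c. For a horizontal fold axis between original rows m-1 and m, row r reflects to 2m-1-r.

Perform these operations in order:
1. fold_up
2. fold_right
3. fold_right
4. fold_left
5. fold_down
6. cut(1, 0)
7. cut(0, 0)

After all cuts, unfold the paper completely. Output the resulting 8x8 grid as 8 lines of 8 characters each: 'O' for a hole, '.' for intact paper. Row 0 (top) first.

Answer: OOOOOOOO
OOOOOOOO
OOOOOOOO
OOOOOOOO
OOOOOOOO
OOOOOOOO
OOOOOOOO
OOOOOOOO

Derivation:
Op 1 fold_up: fold axis h@4; visible region now rows[0,4) x cols[0,8) = 4x8
Op 2 fold_right: fold axis v@4; visible region now rows[0,4) x cols[4,8) = 4x4
Op 3 fold_right: fold axis v@6; visible region now rows[0,4) x cols[6,8) = 4x2
Op 4 fold_left: fold axis v@7; visible region now rows[0,4) x cols[6,7) = 4x1
Op 5 fold_down: fold axis h@2; visible region now rows[2,4) x cols[6,7) = 2x1
Op 6 cut(1, 0): punch at orig (3,6); cuts so far [(3, 6)]; region rows[2,4) x cols[6,7) = 2x1
Op 7 cut(0, 0): punch at orig (2,6); cuts so far [(2, 6), (3, 6)]; region rows[2,4) x cols[6,7) = 2x1
Unfold 1 (reflect across h@2): 4 holes -> [(0, 6), (1, 6), (2, 6), (3, 6)]
Unfold 2 (reflect across v@7): 8 holes -> [(0, 6), (0, 7), (1, 6), (1, 7), (2, 6), (2, 7), (3, 6), (3, 7)]
Unfold 3 (reflect across v@6): 16 holes -> [(0, 4), (0, 5), (0, 6), (0, 7), (1, 4), (1, 5), (1, 6), (1, 7), (2, 4), (2, 5), (2, 6), (2, 7), (3, 4), (3, 5), (3, 6), (3, 7)]
Unfold 4 (reflect across v@4): 32 holes -> [(0, 0), (0, 1), (0, 2), (0, 3), (0, 4), (0, 5), (0, 6), (0, 7), (1, 0), (1, 1), (1, 2), (1, 3), (1, 4), (1, 5), (1, 6), (1, 7), (2, 0), (2, 1), (2, 2), (2, 3), (2, 4), (2, 5), (2, 6), (2, 7), (3, 0), (3, 1), (3, 2), (3, 3), (3, 4), (3, 5), (3, 6), (3, 7)]
Unfold 5 (reflect across h@4): 64 holes -> [(0, 0), (0, 1), (0, 2), (0, 3), (0, 4), (0, 5), (0, 6), (0, 7), (1, 0), (1, 1), (1, 2), (1, 3), (1, 4), (1, 5), (1, 6), (1, 7), (2, 0), (2, 1), (2, 2), (2, 3), (2, 4), (2, 5), (2, 6), (2, 7), (3, 0), (3, 1), (3, 2), (3, 3), (3, 4), (3, 5), (3, 6), (3, 7), (4, 0), (4, 1), (4, 2), (4, 3), (4, 4), (4, 5), (4, 6), (4, 7), (5, 0), (5, 1), (5, 2), (5, 3), (5, 4), (5, 5), (5, 6), (5, 7), (6, 0), (6, 1), (6, 2), (6, 3), (6, 4), (6, 5), (6, 6), (6, 7), (7, 0), (7, 1), (7, 2), (7, 3), (7, 4), (7, 5), (7, 6), (7, 7)]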